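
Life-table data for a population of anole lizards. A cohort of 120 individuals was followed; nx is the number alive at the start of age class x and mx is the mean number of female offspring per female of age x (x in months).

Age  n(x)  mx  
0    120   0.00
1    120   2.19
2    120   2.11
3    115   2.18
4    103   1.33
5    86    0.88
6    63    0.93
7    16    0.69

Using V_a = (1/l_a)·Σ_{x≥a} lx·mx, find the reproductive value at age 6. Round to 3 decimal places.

lx = nx/n0 = nx/120: 1, 1, 1, 0.95833…, 0.85833…, 0.71667…, 0.525, 0.13333…
lx·mx for x ≥ 6: 0.48825, 0.092… → sum = 0.58025…
V_6 = 0.58025… / l_6 = 0.58025… / 0.525 = 1.105238… → 1.105

1.105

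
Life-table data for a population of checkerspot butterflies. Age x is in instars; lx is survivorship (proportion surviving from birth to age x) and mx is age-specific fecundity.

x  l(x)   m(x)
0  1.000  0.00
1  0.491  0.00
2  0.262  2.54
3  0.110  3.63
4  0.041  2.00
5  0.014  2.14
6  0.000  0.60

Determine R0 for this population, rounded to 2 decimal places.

lx·mx by age: 0, 0, 0.66548, 0.3993, 0.082, 0.02996, 0
R0 = Σ lx·mx = 1.17674 → 1.18

1.18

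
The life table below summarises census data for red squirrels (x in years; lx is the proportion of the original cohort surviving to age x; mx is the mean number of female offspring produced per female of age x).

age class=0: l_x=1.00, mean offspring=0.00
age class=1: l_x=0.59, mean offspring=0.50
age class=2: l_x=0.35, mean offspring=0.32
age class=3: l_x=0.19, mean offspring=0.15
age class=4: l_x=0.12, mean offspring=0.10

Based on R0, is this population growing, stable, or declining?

R0 = Σ lx·mx = 0 + 0.295 + 0.112 + 0.0285 + 0.012 = 0.4475
R0 < 1, so the population is declining.

declining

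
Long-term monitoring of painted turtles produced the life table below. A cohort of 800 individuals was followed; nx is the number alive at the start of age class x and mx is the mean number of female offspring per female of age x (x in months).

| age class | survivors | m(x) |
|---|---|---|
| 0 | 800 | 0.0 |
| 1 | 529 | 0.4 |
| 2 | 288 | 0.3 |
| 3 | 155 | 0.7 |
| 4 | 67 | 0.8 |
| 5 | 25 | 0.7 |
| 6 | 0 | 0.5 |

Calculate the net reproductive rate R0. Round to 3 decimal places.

0.597

lx = nx/n0 = nx/800: 1, 0.66125, 0.36, 0.19375, 0.08375, 0.03125, 0
lx·mx by age: 0, 0.2645, 0.108, 0.135625, 0.067, 0.021875, 0
R0 = Σ lx·mx = 0.597 → 0.597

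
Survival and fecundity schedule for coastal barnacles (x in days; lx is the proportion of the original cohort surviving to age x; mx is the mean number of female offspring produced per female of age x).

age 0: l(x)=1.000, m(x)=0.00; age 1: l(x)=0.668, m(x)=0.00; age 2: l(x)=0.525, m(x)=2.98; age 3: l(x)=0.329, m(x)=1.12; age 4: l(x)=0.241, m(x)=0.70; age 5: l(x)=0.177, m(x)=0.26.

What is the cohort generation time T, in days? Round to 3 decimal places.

lx·mx: 0, 0, 1.5645, 0.36848, 0.1687, 0.04602 → R0 = 2.1477
x·lx·mx: 0, 0, 3.129, 1.10544, 0.6748, 0.2301 → Σ = 5.13934
T = 5.13934 / 2.1477 = 2.392951… → 2.393

2.393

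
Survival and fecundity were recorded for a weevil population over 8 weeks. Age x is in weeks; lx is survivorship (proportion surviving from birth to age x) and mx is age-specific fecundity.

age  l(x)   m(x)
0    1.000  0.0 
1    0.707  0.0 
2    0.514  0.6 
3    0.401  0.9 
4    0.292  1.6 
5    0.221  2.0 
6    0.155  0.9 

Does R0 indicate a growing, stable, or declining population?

growing

R0 = Σ lx·mx = 0 + 0 + 0.3084 + 0.3609 + 0.4672 + 0.442 + 0.1395 = 1.718
R0 > 1, so the population is growing.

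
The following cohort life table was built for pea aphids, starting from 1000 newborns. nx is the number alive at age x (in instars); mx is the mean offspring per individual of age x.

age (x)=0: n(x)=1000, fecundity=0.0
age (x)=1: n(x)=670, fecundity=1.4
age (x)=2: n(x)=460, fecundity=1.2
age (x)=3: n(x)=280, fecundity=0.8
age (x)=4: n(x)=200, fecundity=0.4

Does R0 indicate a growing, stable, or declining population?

growing

lx = nx/n0 = nx/1000: 1, 0.67, 0.46, 0.28, 0.2
R0 = Σ lx·mx = 0 + 0.938 + 0.552 + 0.224 + 0.08 = 1.794
R0 > 1, so the population is growing.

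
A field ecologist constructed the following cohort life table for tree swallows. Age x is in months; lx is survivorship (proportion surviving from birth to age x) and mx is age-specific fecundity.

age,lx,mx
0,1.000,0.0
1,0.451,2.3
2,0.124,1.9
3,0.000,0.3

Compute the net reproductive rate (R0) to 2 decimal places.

lx·mx by age: 0, 1.0373, 0.2356, 0
R0 = Σ lx·mx = 1.2729 → 1.27

1.27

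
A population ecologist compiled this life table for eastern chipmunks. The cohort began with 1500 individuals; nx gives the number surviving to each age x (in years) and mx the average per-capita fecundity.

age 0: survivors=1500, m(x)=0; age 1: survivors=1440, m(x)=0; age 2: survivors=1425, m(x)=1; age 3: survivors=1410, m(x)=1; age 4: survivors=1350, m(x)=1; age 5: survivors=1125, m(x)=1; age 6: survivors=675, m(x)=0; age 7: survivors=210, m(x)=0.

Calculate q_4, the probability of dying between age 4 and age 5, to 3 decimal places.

lx = nx/n0 = nx/1500: 1, 0.96, 0.95, 0.94, 0.9, 0.75, 0.45, 0.14
q_4 = (l_4 − l_5) / l_4 = (0.9 − 0.75) / 0.9
     = 0.15 / 0.9 = 0.166667… → 0.167

0.167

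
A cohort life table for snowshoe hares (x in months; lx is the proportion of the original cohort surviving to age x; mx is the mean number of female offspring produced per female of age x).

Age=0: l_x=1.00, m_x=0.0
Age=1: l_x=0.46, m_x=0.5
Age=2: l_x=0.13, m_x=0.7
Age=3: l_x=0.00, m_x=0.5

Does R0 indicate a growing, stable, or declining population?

R0 = Σ lx·mx = 0 + 0.23 + 0.091 + 0 = 0.321
R0 < 1, so the population is declining.

declining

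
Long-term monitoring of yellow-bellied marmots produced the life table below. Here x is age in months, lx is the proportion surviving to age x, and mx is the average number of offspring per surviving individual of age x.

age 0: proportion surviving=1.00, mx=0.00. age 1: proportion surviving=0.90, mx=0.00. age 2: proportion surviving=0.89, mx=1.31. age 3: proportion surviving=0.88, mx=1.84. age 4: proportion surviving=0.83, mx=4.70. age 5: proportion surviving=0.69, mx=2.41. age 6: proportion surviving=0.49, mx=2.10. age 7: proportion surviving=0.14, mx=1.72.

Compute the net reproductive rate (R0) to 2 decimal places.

lx·mx by age: 0, 0, 1.1659, 1.6192, 3.901, 1.6629, 1.029, 0.2408
R0 = Σ lx·mx = 9.6188 → 9.62

9.62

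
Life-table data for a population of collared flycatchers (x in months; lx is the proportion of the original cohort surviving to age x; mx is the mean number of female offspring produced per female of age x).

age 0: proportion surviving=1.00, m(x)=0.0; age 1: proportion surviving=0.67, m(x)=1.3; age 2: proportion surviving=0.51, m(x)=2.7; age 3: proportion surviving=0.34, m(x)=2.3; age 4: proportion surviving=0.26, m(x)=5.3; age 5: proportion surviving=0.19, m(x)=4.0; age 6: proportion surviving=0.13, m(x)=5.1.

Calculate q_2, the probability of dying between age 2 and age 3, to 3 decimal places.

0.333

q_2 = (l_2 − l_3) / l_2 = (0.51 − 0.34) / 0.51
     = 0.17 / 0.51 = 0.333333… → 0.333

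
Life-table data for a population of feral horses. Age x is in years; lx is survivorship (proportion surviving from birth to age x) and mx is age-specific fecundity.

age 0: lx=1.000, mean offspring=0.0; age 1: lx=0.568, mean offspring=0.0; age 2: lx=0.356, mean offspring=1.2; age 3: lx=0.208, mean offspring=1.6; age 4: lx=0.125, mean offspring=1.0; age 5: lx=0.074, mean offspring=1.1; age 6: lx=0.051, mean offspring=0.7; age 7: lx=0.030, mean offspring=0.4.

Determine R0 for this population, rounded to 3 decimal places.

1.014

lx·mx by age: 0, 0, 0.4272, 0.3328, 0.125, 0.0814, 0.0357, 0.012
R0 = Σ lx·mx = 1.0141 → 1.014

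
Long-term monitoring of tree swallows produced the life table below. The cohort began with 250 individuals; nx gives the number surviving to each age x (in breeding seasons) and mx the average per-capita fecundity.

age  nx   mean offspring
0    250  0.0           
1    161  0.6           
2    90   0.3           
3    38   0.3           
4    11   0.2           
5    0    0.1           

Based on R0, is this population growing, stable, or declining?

lx = nx/n0 = nx/250: 1, 0.644, 0.36, 0.152, 0.044, 0
R0 = Σ lx·mx = 0 + 0.3864 + 0.108 + 0.0456 + 0.0088 + 0 = 0.5488
R0 < 1, so the population is declining.

declining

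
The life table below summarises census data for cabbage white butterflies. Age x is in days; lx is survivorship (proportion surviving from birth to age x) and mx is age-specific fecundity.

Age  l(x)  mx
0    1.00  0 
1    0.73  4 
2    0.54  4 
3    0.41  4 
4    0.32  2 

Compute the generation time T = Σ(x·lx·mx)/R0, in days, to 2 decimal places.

lx·mx: 0, 2.92, 2.16, 1.64, 0.64 → R0 = 7.36
x·lx·mx: 0, 2.92, 4.32, 4.92, 2.56 → Σ = 14.72
T = 14.72 / 7.36 = 2 → 2.00

2.00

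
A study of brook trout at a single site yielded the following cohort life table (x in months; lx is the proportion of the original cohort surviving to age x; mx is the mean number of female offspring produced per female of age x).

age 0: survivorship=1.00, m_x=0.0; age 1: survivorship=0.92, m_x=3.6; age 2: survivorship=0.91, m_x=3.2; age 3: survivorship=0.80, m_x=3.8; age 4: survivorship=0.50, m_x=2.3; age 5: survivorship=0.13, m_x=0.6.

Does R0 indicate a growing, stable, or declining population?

growing

R0 = Σ lx·mx = 0 + 3.312 + 2.912 + 3.04 + 1.15 + 0.078 = 10.492
R0 > 1, so the population is growing.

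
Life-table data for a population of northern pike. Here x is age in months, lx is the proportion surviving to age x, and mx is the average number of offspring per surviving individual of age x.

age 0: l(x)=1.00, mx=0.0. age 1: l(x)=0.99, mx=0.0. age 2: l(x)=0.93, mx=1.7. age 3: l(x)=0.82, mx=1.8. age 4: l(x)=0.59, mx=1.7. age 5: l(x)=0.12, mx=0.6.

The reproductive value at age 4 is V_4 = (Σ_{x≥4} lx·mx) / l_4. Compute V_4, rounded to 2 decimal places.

lx·mx for x ≥ 4: 1.003, 0.072 → sum = 1.075
V_4 = 1.075 / l_4 = 1.075 / 0.59 = 1.822034… → 1.82

1.82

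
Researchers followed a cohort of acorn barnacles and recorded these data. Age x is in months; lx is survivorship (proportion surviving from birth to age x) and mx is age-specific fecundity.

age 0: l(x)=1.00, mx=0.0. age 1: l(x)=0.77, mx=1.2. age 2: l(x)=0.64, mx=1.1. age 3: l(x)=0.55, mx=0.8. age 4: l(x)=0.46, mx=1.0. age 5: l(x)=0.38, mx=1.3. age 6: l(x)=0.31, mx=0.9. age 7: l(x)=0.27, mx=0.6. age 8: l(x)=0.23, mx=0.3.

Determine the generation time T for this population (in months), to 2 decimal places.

3.21

lx·mx: 0, 0.924, 0.704, 0.44, 0.46, 0.494, 0.279, 0.162, 0.069 → R0 = 3.532
x·lx·mx: 0, 0.924, 1.408, 1.32, 1.84, 2.47, 1.674, 1.134, 0.552 → Σ = 11.322
T = 11.322 / 3.532 = 3.205549… → 3.21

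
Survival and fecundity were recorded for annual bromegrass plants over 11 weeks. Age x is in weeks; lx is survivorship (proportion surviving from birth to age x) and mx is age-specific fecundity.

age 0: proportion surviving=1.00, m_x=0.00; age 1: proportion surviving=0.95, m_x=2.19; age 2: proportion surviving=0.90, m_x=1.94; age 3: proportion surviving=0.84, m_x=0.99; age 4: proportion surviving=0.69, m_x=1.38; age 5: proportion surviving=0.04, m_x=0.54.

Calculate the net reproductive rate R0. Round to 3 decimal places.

lx·mx by age: 0, 2.0805, 1.746, 0.8316, 0.9522, 0.0216
R0 = Σ lx·mx = 5.6319 → 5.632

5.632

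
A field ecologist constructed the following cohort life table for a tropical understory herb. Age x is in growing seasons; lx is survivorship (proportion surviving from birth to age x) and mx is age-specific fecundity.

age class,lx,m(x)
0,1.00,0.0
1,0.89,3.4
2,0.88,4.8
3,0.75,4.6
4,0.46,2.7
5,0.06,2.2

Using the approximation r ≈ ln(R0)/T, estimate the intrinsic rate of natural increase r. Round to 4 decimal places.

R0 = Σ lx·mx = 0 + 3.026 + 4.224 + 3.45 + 1.242 + 0.132 = 12.074
Σ x·lx·mx = 27.452; T = 27.452/12.074 = 2.27365…
r ≈ ln(R0)/T = ln(12.074)/2.27365… = 1.095621… → 1.0956

1.0956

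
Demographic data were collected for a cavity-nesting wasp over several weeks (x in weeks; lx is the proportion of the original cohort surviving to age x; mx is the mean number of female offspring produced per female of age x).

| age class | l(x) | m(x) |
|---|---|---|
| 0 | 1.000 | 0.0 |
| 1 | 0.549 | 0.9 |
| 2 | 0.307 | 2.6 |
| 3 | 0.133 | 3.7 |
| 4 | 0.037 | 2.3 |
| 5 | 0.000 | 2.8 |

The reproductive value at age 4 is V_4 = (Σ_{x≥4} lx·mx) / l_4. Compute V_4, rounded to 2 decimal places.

lx·mx for x ≥ 4: 0.0851, 0 → sum = 0.0851
V_4 = 0.0851 / l_4 = 0.0851 / 0.037 = 2.3 → 2.30

2.30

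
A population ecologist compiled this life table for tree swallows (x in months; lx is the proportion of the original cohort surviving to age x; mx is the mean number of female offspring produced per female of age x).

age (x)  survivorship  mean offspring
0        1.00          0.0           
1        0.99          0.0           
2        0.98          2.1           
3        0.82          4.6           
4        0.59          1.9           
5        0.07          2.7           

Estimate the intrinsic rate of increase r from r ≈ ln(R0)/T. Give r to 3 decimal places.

R0 = Σ lx·mx = 0 + 0 + 2.058 + 3.772 + 1.121 + 0.189 = 7.14
Σ x·lx·mx = 20.861; T = 20.861/7.14 = 2.92171…
r ≈ ln(R0)/T = ln(7.14)/2.92171… = 0.6728… → 0.673

0.673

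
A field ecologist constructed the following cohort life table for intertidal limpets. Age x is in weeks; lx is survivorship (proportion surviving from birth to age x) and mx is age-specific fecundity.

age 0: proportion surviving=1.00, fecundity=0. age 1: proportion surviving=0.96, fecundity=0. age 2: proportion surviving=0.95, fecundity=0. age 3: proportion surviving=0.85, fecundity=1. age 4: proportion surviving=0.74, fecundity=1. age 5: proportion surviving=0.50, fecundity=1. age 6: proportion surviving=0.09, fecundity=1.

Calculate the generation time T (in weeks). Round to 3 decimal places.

3.922

lx·mx: 0, 0, 0, 0.85, 0.74, 0.5, 0.09 → R0 = 2.18
x·lx·mx: 0, 0, 0, 2.55, 2.96, 2.5, 0.54 → Σ = 8.55
T = 8.55 / 2.18 = 3.922018… → 3.922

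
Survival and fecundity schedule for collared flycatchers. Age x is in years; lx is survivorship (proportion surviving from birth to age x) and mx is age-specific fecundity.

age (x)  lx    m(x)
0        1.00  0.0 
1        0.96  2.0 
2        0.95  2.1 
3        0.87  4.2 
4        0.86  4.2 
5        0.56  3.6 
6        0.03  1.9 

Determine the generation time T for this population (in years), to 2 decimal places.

lx·mx: 0, 1.92, 1.995, 3.654, 3.612, 2.016, 0.057 → R0 = 13.254
x·lx·mx: 0, 1.92, 3.99, 10.962, 14.448, 10.08, 0.342 → Σ = 41.742
T = 41.742 / 13.254 = 3.149389… → 3.15

3.15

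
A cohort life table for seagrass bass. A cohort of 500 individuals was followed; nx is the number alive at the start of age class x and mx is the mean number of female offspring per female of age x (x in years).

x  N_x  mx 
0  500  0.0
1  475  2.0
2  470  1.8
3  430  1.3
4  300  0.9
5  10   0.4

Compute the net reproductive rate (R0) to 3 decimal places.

5.258

lx = nx/n0 = nx/500: 1, 0.95, 0.94, 0.86, 0.6, 0.02
lx·mx by age: 0, 1.9, 1.692, 1.118, 0.54, 0.008
R0 = Σ lx·mx = 5.258 → 5.258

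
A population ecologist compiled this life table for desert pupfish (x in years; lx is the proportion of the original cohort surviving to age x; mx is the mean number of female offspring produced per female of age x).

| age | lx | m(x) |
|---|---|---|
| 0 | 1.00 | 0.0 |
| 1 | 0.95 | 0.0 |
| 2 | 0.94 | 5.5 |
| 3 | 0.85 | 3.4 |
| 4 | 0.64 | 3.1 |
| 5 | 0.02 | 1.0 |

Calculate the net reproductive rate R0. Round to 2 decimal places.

lx·mx by age: 0, 0, 5.17, 2.89, 1.984, 0.02
R0 = Σ lx·mx = 10.064 → 10.06

10.06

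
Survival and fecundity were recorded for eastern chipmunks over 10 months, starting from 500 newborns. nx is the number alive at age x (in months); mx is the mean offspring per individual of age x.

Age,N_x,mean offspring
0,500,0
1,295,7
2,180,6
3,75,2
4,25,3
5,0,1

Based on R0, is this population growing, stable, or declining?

lx = nx/n0 = nx/500: 1, 0.59, 0.36, 0.15, 0.05, 0
R0 = Σ lx·mx = 0 + 4.13 + 2.16 + 0.3 + 0.15 + 0 = 6.74
R0 > 1, so the population is growing.

growing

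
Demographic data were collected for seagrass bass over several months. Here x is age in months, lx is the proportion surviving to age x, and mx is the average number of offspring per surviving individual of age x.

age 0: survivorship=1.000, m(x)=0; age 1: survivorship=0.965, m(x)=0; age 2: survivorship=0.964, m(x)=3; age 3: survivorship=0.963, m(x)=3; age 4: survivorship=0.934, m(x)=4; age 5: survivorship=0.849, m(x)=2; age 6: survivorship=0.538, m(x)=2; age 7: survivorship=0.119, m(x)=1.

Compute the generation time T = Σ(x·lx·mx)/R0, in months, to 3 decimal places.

lx·mx: 0, 0, 2.892, 2.889, 3.736, 1.698, 1.076, 0.119 → R0 = 12.41
x·lx·mx: 0, 0, 5.784, 8.667, 14.944, 8.49, 6.456, 0.833 → Σ = 45.174
T = 45.174 / 12.41 = 3.640129… → 3.640

3.640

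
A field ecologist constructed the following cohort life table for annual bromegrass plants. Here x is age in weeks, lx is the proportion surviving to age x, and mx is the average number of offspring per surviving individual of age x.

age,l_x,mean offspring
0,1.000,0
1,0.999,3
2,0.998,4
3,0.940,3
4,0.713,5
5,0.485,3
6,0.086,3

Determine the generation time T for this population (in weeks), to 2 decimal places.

2.82

lx·mx: 0, 2.997, 3.992, 2.82, 3.565, 1.455, 0.258 → R0 = 15.087
x·lx·mx: 0, 2.997, 7.984, 8.46, 14.26, 7.275, 1.548 → Σ = 42.524
T = 42.524 / 15.087 = 2.818586… → 2.82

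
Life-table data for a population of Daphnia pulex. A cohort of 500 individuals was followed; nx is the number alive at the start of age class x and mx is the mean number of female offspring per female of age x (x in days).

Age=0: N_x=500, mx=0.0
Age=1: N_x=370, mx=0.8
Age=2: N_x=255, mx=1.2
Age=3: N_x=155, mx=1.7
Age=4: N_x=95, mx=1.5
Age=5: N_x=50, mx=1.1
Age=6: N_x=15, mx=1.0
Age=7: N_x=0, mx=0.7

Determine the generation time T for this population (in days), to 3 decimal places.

2.443

lx = nx/n0 = nx/500: 1, 0.74, 0.51, 0.31, 0.19, 0.1, 0.03, 0
lx·mx: 0, 0.592, 0.612, 0.527, 0.285, 0.11, 0.03, 0 → R0 = 2.156
x·lx·mx: 0, 0.592, 1.224, 1.581, 1.14, 0.55, 0.18, 0 → Σ = 5.267
T = 5.267 / 2.156 = 2.44295… → 2.443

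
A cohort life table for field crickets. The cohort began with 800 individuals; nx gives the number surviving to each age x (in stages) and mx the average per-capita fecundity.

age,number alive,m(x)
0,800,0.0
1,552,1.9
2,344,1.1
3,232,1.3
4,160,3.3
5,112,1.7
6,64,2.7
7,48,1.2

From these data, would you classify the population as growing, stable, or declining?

growing

lx = nx/n0 = nx/800: 1, 0.69, 0.43, 0.29, 0.2, 0.14, 0.08, 0.06
R0 = Σ lx·mx = 0 + 1.311 + 0.473 + 0.377 + 0.66 + 0.238 + 0.216 + 0.072 = 3.347
R0 > 1, so the population is growing.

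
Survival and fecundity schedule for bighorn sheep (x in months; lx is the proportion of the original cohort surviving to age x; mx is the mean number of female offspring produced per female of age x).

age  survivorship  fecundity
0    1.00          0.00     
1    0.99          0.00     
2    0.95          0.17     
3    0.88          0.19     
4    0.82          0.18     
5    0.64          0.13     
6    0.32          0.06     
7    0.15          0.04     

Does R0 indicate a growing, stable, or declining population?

R0 = Σ lx·mx = 0 + 0 + 0.1615 + 0.1672 + 0.1476 + 0.0832 + 0.0192 + 0.006 = 0.5847
R0 < 1, so the population is declining.

declining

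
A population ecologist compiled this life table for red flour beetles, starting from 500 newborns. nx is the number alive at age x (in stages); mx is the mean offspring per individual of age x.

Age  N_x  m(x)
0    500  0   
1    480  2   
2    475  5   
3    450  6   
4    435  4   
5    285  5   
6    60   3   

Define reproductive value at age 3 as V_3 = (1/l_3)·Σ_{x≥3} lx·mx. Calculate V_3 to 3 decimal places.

13.433

lx = nx/n0 = nx/500: 1, 0.96, 0.95, 0.9, 0.87, 0.57, 0.12
lx·mx for x ≥ 3: 5.4, 3.48, 2.85, 0.36 → sum = 12.09
V_3 = 12.09 / l_3 = 12.09 / 0.9 = 13.433333… → 13.433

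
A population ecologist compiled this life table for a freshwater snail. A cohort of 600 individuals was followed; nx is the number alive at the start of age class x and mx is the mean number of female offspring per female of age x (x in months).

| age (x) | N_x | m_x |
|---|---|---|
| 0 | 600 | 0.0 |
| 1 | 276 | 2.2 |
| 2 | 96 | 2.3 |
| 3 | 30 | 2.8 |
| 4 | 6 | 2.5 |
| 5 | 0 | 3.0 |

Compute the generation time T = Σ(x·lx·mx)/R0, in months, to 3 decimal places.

1.468

lx = nx/n0 = nx/600: 1, 0.46, 0.16, 0.05, 0.01, 0
lx·mx: 0, 1.012, 0.368, 0.14, 0.025, 0 → R0 = 1.545
x·lx·mx: 0, 1.012, 0.736, 0.42, 0.1, 0 → Σ = 2.268
T = 2.268 / 1.545 = 1.467961… → 1.468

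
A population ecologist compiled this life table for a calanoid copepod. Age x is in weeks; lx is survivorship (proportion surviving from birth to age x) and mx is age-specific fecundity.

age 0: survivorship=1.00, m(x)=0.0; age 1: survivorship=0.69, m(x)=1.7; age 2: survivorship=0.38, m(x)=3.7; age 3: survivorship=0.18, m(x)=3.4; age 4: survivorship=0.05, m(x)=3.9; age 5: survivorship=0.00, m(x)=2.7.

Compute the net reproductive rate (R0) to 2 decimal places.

3.39

lx·mx by age: 0, 1.173, 1.406, 0.612, 0.195, 0
R0 = Σ lx·mx = 3.386 → 3.39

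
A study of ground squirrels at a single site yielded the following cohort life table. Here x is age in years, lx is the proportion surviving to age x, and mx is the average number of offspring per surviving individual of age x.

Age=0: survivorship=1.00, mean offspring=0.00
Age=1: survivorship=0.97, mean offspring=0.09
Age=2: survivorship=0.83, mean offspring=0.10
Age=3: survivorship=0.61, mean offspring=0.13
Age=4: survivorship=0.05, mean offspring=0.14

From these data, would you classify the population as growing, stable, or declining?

declining

R0 = Σ lx·mx = 0 + 0.0873 + 0.083 + 0.0793 + 0.007 = 0.2566
R0 < 1, so the population is declining.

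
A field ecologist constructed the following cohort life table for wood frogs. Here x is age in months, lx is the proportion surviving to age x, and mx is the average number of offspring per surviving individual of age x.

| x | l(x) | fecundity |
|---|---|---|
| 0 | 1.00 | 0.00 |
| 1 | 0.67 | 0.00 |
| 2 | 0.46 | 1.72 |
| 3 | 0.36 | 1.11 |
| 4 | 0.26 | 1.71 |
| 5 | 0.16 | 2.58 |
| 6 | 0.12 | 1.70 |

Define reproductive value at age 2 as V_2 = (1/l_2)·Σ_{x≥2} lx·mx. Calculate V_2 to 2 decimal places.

lx·mx for x ≥ 2: 0.7912, 0.3996, 0.4446, 0.4128, 0.204 → sum = 2.2522
V_2 = 2.2522 / l_2 = 2.2522 / 0.46 = 4.896087… → 4.90

4.90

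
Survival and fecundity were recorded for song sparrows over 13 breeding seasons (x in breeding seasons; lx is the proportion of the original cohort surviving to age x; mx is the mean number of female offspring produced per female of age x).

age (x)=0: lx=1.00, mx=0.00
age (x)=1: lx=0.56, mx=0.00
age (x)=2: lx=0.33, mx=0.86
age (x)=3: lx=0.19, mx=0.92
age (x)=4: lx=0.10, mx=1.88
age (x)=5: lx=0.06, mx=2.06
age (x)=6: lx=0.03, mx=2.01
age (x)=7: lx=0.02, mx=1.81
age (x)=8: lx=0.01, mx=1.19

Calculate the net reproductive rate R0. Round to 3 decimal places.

0.879

lx·mx by age: 0, 0, 0.2838, 0.1748, 0.188, 0.1236, 0.0603, 0.0362, 0.0119
R0 = Σ lx·mx = 0.8786 → 0.879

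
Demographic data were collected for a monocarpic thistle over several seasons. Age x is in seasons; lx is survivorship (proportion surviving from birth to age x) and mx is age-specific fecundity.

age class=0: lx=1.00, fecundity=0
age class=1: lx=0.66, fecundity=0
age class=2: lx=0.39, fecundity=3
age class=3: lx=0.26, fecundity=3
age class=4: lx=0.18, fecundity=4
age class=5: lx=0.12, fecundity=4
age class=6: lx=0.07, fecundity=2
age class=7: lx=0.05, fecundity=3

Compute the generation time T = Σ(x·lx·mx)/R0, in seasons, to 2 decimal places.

lx·mx: 0, 0, 1.17, 0.78, 0.72, 0.48, 0.14, 0.15 → R0 = 3.44
x·lx·mx: 0, 0, 2.34, 2.34, 2.88, 2.4, 0.84, 1.05 → Σ = 11.85
T = 11.85 / 3.44 = 3.444767… → 3.44

3.44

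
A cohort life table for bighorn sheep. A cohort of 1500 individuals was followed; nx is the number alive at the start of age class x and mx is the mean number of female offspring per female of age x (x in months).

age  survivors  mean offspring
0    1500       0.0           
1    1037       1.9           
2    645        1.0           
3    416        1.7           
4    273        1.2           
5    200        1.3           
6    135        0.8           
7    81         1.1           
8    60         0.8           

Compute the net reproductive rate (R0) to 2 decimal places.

2.77

lx = nx/n0 = nx/1500: 1, 0.69133…, 0.43, 0.27733…, 0.182, 0.13333…, 0.09, 0.054, 0.04
lx·mx by age: 0, 1.313533…, 0.43, 0.471467…, 0.2184, 0.173333…, 0.072, 0.0594, 0.032
R0 = Σ lx·mx = 2.770133… → 2.77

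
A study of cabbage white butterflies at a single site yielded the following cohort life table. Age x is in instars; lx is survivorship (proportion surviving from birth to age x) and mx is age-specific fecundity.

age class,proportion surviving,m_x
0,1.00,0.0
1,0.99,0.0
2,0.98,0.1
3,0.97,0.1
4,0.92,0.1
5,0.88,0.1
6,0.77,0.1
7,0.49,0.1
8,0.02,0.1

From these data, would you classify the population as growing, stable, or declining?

declining

R0 = Σ lx·mx = 0 + 0 + 0.098 + 0.097 + 0.092 + 0.088 + 0.077 + 0.049 + 0.002 = 0.503
R0 < 1, so the population is declining.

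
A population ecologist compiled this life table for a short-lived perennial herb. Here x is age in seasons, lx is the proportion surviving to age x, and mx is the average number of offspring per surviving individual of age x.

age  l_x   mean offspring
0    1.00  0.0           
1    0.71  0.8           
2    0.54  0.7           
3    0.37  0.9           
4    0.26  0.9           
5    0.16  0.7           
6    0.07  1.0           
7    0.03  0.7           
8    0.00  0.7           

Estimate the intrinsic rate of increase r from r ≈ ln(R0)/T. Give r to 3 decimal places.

0.211

R0 = Σ lx·mx = 0 + 0.568 + 0.378 + 0.333 + 0.234 + 0.112 + 0.07 + 0.021 + 0 = 1.716
Σ x·lx·mx = 4.386; T = 4.386/1.716 = 2.55594…
r ≈ ln(R0)/T = ln(1.716)/2.55594… = 0.21127… → 0.211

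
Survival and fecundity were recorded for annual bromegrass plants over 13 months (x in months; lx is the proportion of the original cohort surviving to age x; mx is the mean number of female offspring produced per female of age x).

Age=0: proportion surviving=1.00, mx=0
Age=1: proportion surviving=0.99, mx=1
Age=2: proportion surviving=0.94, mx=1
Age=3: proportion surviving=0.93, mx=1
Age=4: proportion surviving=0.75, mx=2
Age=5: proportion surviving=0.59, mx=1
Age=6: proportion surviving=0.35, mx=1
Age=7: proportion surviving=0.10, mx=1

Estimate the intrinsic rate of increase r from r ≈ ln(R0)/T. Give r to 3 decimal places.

R0 = Σ lx·mx = 0 + 0.99 + 0.94 + 0.93 + 1.5 + 0.59 + 0.35 + 0.1 = 5.4
Σ x·lx·mx = 17.41; T = 17.41/5.4 = 3.22407…
r ≈ ln(R0)/T = ln(5.4)/3.22407… = 0.52306… → 0.523

0.523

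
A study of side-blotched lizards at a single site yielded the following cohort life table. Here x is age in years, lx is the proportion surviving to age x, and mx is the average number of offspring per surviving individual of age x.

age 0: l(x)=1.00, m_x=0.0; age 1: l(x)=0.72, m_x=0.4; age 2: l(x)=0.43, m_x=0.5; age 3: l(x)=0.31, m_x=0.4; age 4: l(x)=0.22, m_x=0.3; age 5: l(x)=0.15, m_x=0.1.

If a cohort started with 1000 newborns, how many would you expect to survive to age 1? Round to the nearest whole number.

Expected survivors = N0 · l_1 = 1000 × 0.72 = 720 → 720

720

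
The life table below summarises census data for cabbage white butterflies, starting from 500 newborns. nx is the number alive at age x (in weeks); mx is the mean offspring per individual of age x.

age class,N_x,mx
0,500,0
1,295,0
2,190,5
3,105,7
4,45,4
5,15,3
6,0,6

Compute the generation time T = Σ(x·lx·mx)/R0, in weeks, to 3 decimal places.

lx = nx/n0 = nx/500: 1, 0.59, 0.38, 0.21, 0.09, 0.03, 0
lx·mx: 0, 0, 1.9, 1.47, 0.36, 0.09, 0 → R0 = 3.82
x·lx·mx: 0, 0, 3.8, 4.41, 1.44, 0.45, 0 → Σ = 10.1
T = 10.1 / 3.82 = 2.643979… → 2.644

2.644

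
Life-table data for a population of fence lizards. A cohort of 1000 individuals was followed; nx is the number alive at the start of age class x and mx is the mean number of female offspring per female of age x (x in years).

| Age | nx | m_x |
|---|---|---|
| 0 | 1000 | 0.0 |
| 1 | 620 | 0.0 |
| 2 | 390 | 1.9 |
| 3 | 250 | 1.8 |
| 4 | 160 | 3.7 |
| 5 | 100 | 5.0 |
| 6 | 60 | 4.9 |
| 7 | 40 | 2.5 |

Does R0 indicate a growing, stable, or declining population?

growing

lx = nx/n0 = nx/1000: 1, 0.62, 0.39, 0.25, 0.16, 0.1, 0.06, 0.04
R0 = Σ lx·mx = 0 + 0 + 0.741 + 0.45 + 0.592 + 0.5 + 0.294 + 0.1 = 2.677
R0 > 1, so the population is growing.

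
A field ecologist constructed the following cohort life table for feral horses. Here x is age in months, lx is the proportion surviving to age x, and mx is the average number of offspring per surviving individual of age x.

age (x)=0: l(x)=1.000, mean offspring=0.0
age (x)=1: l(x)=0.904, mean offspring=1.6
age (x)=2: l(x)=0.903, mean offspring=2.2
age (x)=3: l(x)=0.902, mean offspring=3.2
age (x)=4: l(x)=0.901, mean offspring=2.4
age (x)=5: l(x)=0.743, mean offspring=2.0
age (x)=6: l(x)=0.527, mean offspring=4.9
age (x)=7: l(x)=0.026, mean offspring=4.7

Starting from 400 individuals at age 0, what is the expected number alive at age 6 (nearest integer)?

Expected survivors = N0 · l_6 = 400 × 0.527 = 210.8 → 211

211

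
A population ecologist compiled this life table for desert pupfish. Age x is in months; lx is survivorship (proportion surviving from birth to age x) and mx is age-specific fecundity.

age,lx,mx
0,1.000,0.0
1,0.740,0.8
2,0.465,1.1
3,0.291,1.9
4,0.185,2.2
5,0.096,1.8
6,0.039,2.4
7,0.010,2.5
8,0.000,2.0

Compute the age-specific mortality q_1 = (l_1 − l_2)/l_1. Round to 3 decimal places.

q_1 = (l_1 − l_2) / l_1 = (0.74 − 0.465) / 0.74
     = 0.275 / 0.74 = 0.371622… → 0.372

0.372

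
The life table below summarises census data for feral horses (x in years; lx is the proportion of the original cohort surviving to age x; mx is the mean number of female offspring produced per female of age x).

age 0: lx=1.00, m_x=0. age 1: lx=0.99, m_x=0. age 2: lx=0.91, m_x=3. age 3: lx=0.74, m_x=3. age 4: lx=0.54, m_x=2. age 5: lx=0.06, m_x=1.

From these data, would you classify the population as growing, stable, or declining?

R0 = Σ lx·mx = 0 + 0 + 2.73 + 2.22 + 1.08 + 0.06 = 6.09
R0 > 1, so the population is growing.

growing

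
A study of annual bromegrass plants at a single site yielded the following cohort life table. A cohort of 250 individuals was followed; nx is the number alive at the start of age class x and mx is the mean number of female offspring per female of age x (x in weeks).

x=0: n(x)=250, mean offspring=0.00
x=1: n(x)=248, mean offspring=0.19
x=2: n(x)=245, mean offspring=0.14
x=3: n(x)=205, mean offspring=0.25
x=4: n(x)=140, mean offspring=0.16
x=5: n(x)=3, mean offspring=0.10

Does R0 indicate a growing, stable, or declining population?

lx = nx/n0 = nx/250: 1, 0.992, 0.98, 0.82, 0.56, 0.012
R0 = Σ lx·mx = 0 + 0.18848 + 0.1372 + 0.205 + 0.0896 + 0.0012 = 0.62148
R0 < 1, so the population is declining.

declining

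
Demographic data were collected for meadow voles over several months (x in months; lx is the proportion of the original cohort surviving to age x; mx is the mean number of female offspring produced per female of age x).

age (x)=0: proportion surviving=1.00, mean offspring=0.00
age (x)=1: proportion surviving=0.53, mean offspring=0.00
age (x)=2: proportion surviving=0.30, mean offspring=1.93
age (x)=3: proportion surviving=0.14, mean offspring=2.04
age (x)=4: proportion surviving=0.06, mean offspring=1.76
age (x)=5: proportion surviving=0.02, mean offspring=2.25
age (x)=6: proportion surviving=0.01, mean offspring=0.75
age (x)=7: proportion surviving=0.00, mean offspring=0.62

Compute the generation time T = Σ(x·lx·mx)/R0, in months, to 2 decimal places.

2.65

lx·mx: 0, 0, 0.579, 0.2856, 0.1056, 0.045, 0.0075, 0 → R0 = 1.0227
x·lx·mx: 0, 0, 1.158, 0.8568, 0.4224, 0.225, 0.045, 0 → Σ = 2.7072
T = 2.7072 / 1.0227 = 2.647111… → 2.65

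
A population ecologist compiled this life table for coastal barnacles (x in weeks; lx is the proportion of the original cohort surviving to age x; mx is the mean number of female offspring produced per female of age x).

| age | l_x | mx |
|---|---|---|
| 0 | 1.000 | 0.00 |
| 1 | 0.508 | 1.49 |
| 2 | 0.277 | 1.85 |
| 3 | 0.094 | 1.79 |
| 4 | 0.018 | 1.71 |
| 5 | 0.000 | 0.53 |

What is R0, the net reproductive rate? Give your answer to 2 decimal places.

1.47

lx·mx by age: 0, 0.75692, 0.51245, 0.16826, 0.03078, 0
R0 = Σ lx·mx = 1.46841 → 1.47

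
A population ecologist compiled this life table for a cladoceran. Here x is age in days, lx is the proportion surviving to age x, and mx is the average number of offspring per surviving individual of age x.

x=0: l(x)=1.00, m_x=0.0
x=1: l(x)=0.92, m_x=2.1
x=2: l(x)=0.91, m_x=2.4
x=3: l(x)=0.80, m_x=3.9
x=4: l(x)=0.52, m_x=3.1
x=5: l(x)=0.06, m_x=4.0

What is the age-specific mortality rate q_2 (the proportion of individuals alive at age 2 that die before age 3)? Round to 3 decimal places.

q_2 = (l_2 − l_3) / l_2 = (0.91 − 0.8) / 0.91
     = 0.11 / 0.91 = 0.120879… → 0.121

0.121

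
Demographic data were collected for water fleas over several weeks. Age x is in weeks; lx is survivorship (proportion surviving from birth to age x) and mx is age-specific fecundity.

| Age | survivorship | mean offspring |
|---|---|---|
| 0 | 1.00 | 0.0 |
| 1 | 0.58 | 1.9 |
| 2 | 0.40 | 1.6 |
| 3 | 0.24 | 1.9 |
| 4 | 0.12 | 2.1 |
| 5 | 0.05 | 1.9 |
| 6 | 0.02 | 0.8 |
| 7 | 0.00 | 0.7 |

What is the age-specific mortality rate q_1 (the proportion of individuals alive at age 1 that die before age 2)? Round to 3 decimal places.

0.310

q_1 = (l_1 − l_2) / l_1 = (0.58 − 0.4) / 0.58
     = 0.18 / 0.58 = 0.310345… → 0.310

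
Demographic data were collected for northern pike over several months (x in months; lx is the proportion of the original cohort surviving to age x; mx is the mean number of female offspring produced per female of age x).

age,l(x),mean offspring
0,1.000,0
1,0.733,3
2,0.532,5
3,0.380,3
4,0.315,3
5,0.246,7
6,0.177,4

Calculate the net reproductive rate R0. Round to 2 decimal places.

lx·mx by age: 0, 2.199, 2.66, 1.14, 0.945, 1.722, 0.708
R0 = Σ lx·mx = 9.374 → 9.37

9.37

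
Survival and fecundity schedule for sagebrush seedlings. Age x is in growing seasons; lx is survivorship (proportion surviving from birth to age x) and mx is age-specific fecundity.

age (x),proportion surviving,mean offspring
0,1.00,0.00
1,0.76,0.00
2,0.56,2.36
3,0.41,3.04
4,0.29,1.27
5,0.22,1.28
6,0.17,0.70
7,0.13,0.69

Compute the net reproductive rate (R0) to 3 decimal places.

lx·mx by age: 0, 0, 1.3216, 1.2464, 0.3683, 0.2816, 0.119, 0.0897
R0 = Σ lx·mx = 3.4266 → 3.427

3.427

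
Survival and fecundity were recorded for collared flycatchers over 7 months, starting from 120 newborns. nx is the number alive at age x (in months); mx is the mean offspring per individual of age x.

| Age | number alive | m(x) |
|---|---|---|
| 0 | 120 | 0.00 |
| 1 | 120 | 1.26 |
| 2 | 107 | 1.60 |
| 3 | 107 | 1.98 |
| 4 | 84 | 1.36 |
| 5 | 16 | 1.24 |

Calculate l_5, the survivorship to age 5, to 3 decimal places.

l_5 = n_5/n_0 = 16/120 = 0.133333… → 0.133

0.133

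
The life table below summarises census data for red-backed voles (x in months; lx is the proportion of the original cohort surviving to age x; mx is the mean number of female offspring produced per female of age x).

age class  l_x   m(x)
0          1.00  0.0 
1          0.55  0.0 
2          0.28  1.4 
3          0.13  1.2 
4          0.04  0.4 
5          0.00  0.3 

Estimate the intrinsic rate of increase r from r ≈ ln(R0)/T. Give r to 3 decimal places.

R0 = Σ lx·mx = 0 + 0 + 0.392 + 0.156 + 0.016 + 0 = 0.564
Σ x·lx·mx = 1.316; T = 1.316/0.564 = 2.33333…
r ≈ ln(R0)/T = ln(0.564)/2.33333… = -0.24544… → -0.245

-0.245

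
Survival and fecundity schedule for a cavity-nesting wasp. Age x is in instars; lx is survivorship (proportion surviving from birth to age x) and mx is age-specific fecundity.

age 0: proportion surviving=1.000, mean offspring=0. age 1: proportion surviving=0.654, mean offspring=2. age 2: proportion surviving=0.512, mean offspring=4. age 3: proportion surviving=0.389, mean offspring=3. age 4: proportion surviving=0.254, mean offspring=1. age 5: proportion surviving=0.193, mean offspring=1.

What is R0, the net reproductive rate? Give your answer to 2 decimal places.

lx·mx by age: 0, 1.308, 2.048, 1.167, 0.254, 0.193
R0 = Σ lx·mx = 4.97 → 4.97

4.97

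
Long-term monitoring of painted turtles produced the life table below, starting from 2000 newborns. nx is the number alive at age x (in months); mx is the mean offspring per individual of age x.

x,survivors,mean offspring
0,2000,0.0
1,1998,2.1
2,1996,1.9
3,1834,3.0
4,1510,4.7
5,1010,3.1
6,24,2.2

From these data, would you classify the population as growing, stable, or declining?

growing

lx = nx/n0 = nx/2000: 1, 0.999, 0.998, 0.917, 0.755, 0.505, 0.012
R0 = Σ lx·mx = 0 + 2.0979 + 1.8962 + 2.751 + 3.5485 + 1.5655 + 0.0264 = 11.8855
R0 > 1, so the population is growing.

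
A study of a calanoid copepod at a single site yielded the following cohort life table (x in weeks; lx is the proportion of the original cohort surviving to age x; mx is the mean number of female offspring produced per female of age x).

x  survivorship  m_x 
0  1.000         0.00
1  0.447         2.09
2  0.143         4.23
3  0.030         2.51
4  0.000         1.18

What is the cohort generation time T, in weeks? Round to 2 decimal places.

1.47

lx·mx: 0, 0.93423, 0.60489, 0.0753, 0 → R0 = 1.61442
x·lx·mx: 0, 0.93423, 1.20978, 0.2259, 0 → Σ = 2.36991
T = 2.36991 / 1.61442 = 1.467964… → 1.47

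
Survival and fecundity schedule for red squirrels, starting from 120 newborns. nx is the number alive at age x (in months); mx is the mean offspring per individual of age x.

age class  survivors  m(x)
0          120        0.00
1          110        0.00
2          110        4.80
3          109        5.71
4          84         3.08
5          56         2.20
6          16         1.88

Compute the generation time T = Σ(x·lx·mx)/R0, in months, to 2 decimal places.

lx = nx/n0 = nx/120: 1, 0.91667…, 0.91667…, 0.90833…, 0.7, 0.46667…, 0.13333…
lx·mx: 0, 0, 4.4…, 5.186583…, 2.156, 1.026667…, 0.250667… → R0 = 13.019917…
x·lx·mx: 0, 0, 8.8…, 15.55975…, 8.624, 5.133333…, 1.504… → Σ = 39.621083…
T = 39.621083… / 13.019917… = 3.043113… → 3.04

3.04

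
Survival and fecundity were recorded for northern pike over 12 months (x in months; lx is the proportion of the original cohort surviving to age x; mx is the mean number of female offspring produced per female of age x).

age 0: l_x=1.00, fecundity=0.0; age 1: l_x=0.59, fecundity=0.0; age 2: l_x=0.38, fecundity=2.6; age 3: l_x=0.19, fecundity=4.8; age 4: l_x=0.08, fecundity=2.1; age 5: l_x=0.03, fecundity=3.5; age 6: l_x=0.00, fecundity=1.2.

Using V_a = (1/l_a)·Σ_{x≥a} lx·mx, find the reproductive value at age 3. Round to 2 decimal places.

6.24

lx·mx for x ≥ 3: 0.912, 0.168, 0.105, 0 → sum = 1.185
V_3 = 1.185 / l_3 = 1.185 / 0.19 = 6.236842… → 6.24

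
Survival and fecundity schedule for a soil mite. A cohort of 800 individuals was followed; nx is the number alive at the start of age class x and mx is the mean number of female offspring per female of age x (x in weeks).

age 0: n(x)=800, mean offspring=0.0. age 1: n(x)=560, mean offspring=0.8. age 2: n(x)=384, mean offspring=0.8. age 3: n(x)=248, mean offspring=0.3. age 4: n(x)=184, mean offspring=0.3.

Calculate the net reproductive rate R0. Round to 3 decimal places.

lx = nx/n0 = nx/800: 1, 0.7, 0.48, 0.31, 0.23
lx·mx by age: 0, 0.56, 0.384, 0.093, 0.069
R0 = Σ lx·mx = 1.106 → 1.106

1.106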